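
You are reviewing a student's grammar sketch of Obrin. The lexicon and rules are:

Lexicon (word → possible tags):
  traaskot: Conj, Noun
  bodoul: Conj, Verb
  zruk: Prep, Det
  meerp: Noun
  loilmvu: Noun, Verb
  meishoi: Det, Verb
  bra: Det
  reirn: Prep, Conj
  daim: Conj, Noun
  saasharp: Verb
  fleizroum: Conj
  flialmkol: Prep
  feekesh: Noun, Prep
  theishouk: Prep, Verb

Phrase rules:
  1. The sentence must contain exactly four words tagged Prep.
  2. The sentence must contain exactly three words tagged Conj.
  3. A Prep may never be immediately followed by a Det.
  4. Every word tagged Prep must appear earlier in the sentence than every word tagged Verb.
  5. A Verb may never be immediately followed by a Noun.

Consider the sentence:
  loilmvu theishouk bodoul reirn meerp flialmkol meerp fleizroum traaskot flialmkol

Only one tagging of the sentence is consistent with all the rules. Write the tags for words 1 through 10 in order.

Noun Prep Conj Prep Noun Prep Noun Conj Conj Prep

Candidates per position — 1:loilmvu {Noun,Verb}; 2:theishouk {Prep,Verb}; 3:bodoul {Conj,Verb}; 4:reirn {Prep,Conj}; 5:meerp {Noun}; 6:flialmkol {Prep}; 7:meerp {Noun}; 8:fleizroum {Conj}; 9:traaskot {Conj,Noun}; 10:flialmkol {Prep}.
Word 1 cannot be Verb — rule 4 would then fail for every completion. It is Noun.
Word 2 cannot be Verb — rule 1 would then fail for every completion. It is Prep.
Word 3 cannot be Verb — rule 4 would then fail for every completion. It is Conj.
Word 4 cannot be Conj — rule 1 would then fail for every completion. It is Prep.
Word 9 cannot be Noun — rule 2 would then fail for every completion. It is Conj.
So the tagging must be: Noun Prep Conj Prep Noun Prep Noun Conj Conj Prep.
Verifying each rule — rule 1 holds; rule 2 holds; rule 3 holds; rule 4 holds; rule 5 holds.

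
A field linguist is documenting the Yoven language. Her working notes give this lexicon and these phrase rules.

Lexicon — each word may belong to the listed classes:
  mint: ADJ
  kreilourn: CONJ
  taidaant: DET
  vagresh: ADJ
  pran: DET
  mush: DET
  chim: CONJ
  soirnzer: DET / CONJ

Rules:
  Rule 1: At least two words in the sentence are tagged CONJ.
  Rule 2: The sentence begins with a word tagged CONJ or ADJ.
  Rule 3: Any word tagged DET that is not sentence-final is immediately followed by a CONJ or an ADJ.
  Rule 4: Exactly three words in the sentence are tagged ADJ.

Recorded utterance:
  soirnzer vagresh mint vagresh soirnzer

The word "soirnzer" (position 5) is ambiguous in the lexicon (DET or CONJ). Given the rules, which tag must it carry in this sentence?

CONJ

Candidates per position — 1:soirnzer {DET,CONJ}; 2:vagresh {ADJ}; 3:mint {ADJ}; 4:vagresh {ADJ}; 5:soirnzer {DET,CONJ}.
At position 1, choosing DET makes rule 1 impossible to satisfy; hence CONJ.
At position 5, choosing DET makes rule 1 impossible to satisfy; hence CONJ.
The unique satisfying tagging is: CONJ ADJ ADJ ADJ CONJ.
Checking: rule 1 satisfied; rule 2 satisfied; rule 3 satisfied; rule 4 satisfied.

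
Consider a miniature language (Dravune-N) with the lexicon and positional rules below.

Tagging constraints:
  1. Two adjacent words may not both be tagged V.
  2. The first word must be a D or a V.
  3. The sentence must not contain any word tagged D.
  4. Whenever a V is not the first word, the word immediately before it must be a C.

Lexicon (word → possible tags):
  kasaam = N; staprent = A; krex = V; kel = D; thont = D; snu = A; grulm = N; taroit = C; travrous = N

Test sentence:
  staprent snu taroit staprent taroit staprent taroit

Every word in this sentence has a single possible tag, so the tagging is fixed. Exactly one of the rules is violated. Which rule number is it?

2

Fixed tagging: A A C A C A C.
Checking each rule: R1 ok, R2 fails, R3 ok, R4 ok.
Only rule 2 fails.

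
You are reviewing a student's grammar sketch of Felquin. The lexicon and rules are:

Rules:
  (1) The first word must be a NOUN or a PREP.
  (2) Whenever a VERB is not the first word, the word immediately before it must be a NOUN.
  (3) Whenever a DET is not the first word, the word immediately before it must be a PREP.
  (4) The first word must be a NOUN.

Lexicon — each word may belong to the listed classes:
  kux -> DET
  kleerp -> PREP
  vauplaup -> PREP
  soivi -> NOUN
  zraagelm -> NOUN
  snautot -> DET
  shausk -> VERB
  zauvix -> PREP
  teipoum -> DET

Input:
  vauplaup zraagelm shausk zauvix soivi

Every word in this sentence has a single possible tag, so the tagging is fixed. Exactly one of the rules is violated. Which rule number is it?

4

Fixed tagging: PREP NOUN VERB PREP NOUN.
Rule check: R1 ok, R2 ok, R3 ok, R4 fails.
Only rule 4 fails.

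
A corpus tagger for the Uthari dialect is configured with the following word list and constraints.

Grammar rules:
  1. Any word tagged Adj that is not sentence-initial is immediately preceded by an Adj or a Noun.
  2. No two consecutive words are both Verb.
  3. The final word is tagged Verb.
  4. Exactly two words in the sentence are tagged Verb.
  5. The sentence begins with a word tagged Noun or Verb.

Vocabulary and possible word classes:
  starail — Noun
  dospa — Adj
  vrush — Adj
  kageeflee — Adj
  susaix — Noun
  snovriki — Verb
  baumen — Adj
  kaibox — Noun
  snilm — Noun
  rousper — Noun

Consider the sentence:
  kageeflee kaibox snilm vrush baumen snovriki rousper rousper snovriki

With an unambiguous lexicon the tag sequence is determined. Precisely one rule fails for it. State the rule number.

5

Fixed tagging: Adj Noun Noun Adj Adj Verb Noun Noun Verb.
Checking each rule: R1 holds, R2 holds, R3 holds, R4 holds, R5 violated.
Only rule 5 fails.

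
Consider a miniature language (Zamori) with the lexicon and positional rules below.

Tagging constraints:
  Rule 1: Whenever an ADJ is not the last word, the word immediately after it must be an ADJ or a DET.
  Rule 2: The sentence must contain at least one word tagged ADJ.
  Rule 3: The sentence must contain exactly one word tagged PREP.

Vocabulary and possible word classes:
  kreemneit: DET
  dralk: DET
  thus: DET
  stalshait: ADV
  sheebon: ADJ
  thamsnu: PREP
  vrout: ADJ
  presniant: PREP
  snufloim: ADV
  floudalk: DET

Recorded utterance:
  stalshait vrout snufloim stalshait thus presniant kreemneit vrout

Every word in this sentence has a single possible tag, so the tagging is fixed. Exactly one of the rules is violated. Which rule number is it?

Fixed tagging: ADV ADJ ADV ADV DET PREP DET ADJ.
Applying the rules: R1 fail, R2 pass, R3 pass.
Only rule 1 fails.

1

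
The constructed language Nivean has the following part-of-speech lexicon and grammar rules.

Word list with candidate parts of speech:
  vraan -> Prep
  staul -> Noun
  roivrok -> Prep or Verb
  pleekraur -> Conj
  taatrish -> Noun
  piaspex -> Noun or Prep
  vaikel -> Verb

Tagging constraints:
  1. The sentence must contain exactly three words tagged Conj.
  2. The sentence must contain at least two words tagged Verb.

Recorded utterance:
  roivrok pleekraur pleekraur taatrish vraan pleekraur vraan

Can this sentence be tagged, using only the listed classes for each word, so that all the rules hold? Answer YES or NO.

NO

Candidates per position — 1:roivrok {Prep,Verb}; 2:pleekraur {Conj}; 3:pleekraur {Conj}; 4:taatrish {Noun}; 5:vraan {Prep}; 6:pleekraur {Conj}; 7:vraan {Prep}.
Rule 2 cannot be satisfied by any choice of tags from the lexicon.
So there is no consistent tagging.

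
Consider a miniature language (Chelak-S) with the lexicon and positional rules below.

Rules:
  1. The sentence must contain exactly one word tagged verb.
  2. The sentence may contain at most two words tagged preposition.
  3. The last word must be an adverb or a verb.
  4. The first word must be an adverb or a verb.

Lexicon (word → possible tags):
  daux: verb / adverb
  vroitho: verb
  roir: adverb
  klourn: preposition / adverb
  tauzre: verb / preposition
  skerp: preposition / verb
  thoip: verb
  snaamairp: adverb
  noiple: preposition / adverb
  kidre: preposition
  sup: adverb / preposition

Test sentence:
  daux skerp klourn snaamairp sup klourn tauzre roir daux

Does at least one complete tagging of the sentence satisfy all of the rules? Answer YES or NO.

Candidates per position — 1:daux {verb,adverb}; 2:skerp {preposition,verb}; 3:klourn {preposition,adverb}; 4:snaamairp {adverb}; 5:sup {adverb,preposition}; 6:klourn {preposition,adverb}; 7:tauzre {verb,preposition}; 8:roir {adverb}; 9:daux {verb,adverb}.
One satisfying assignment: adverb preposition preposition adverb adverb adverb verb adverb adverb.
Checking: rule 1 satisfied; rule 2 satisfied; rule 3 satisfied; rule 4 satisfied.

YES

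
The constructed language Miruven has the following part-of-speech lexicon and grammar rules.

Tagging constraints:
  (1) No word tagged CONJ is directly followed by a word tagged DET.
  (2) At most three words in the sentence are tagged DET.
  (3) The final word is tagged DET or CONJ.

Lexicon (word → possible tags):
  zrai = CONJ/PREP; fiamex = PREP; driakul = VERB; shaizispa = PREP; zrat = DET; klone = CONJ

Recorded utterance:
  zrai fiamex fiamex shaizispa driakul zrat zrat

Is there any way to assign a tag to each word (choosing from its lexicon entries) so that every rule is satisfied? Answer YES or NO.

YES

Candidates per position — 1:zrai {CONJ,PREP}; 2:fiamex {PREP}; 3:fiamex {PREP}; 4:shaizispa {PREP}; 5:driakul {VERB}; 6:zrat {DET}; 7:zrat {DET}.
One satisfying assignment: PREP PREP PREP PREP VERB DET DET.
Checking: rule 1 ✓; rule 2 ✓; rule 3 ✓.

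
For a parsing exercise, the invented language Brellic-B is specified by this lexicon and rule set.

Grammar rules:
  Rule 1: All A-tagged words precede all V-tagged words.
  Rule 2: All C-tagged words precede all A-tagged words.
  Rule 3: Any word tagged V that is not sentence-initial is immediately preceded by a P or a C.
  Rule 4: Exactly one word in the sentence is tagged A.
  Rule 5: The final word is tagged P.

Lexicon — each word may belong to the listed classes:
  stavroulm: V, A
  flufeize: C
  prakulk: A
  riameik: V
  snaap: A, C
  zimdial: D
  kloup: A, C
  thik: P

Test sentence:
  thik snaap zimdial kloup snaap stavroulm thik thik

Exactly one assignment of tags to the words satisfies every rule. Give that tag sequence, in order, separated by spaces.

P C D C C A P P

Candidates per position — 1:thik {P}; 2:snaap {A,C}; 3:zimdial {D}; 4:kloup {A,C}; 5:snaap {A,C}; 6:stavroulm {V,A}; 7:thik {P}; 8:thik {P}.
The remaining ambiguous positions (2, 4, 5, 6) are resolved jointly — only one combination satisfies every rule.
So the tagging must be: P C D C C A P P.
Verifying each rule — rule 1 satisfied; rule 2 satisfied; rule 3 satisfied; rule 4 satisfied; rule 5 satisfied.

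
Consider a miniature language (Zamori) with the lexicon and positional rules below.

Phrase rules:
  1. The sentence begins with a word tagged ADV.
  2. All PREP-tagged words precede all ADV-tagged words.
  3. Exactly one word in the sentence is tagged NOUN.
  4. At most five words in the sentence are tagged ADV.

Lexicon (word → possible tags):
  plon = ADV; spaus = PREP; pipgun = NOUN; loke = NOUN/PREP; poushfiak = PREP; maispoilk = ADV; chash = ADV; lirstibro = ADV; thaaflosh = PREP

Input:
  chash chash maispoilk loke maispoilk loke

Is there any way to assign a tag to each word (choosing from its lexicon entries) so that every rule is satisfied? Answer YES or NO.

Candidates per position — 1:chash {ADV}; 2:chash {ADV}; 3:maispoilk {ADV}; 4:loke {NOUN,PREP}; 5:maispoilk {ADV}; 6:loke {NOUN,PREP}.
Every candidate sequence violates at least one rule; no consistent tagging exists.

NO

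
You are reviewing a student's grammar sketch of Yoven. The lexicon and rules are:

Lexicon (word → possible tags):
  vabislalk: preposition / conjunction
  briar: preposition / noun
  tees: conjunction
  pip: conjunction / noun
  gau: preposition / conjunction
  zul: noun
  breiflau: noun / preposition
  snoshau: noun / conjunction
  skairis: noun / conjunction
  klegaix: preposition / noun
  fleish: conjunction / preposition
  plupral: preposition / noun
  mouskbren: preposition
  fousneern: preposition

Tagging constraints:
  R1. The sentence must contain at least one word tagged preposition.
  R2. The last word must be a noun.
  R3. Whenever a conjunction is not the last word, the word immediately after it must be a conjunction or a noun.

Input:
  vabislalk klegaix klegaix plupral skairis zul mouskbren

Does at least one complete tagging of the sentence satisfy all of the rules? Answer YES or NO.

Candidates per position — 1:vabislalk {preposition,conjunction}; 2:klegaix {preposition,noun}; 3:klegaix {preposition,noun}; 4:plupral {preposition,noun}; 5:skairis {noun,conjunction}; 6:zul {noun}; 7:mouskbren {preposition}.
Rule 2 cannot be satisfied by any choice of tags from the lexicon.
So there is no consistent tagging.

NO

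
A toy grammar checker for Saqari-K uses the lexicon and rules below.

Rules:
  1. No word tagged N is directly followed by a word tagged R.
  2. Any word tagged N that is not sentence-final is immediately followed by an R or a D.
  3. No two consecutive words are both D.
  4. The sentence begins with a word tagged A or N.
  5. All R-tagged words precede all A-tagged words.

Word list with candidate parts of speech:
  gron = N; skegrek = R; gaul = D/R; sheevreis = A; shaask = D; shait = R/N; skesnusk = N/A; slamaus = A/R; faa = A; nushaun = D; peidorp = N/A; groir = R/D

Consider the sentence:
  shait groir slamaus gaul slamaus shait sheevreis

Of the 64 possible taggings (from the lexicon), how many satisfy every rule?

Candidates per position — 1:shait {R,N}; 2:groir {R,D}; 3:slamaus {A,R}; 4:gaul {D,R}; 5:slamaus {A,R}; 6:shait {R,N}; 7:sheevreis {A}.
There are 64 candidate sequences in total.
The sequences that satisfy every rule: N D R D R R A; N D R R R R A.
Count = 2.

2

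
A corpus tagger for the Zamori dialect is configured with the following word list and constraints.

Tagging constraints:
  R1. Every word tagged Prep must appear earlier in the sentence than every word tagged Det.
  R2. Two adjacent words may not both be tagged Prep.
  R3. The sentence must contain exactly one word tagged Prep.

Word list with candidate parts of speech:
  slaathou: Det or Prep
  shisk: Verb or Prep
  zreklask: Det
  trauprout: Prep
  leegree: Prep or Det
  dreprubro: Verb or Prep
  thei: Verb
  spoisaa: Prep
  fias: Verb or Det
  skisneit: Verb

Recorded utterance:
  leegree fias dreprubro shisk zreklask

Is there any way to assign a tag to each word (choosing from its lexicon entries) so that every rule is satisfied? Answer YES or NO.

YES

Candidates per position — 1:leegree {Prep,Det}; 2:fias {Verb,Det}; 3:dreprubro {Verb,Prep}; 4:shisk {Verb,Prep}; 5:zreklask {Det}.
One satisfying assignment: Prep Det Verb Verb Det.
Verifying each rule — rule 1 ok; rule 2 ok; rule 3 ok.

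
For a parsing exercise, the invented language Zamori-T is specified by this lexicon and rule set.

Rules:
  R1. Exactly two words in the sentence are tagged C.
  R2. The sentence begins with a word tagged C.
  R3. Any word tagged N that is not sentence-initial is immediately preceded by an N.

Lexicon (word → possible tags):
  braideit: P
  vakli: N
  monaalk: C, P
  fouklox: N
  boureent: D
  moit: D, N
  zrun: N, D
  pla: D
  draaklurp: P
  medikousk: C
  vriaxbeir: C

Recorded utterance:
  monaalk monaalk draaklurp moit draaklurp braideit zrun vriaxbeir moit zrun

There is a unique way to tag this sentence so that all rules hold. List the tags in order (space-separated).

Candidates per position — 1:monaalk {C,P}; 2:monaalk {C,P}; 3:draaklurp {P}; 4:moit {D,N}; 5:draaklurp {P}; 6:braideit {P}; 7:zrun {N,D}; 8:vriaxbeir {C}; 9:moit {D,N}; 10:zrun {N,D}.
At position 1, choosing P makes rule 2 impossible to satisfy; hence C.
At position 2, choosing C makes rule 1 impossible to satisfy; hence P.
At position 4, choosing N makes rule 3 impossible to satisfy; hence D.
At position 7, choosing N makes rule 3 impossible to satisfy; hence D.
At position 9, choosing N makes rule 3 impossible to satisfy; hence D.
At position 10, choosing N makes rule 3 impossible to satisfy; hence D.
The only consistent sequence is: C P P D P P D C D D.
Checking: rule 1 ✓; rule 2 ✓; rule 3 ✓.

C P P D P P D C D D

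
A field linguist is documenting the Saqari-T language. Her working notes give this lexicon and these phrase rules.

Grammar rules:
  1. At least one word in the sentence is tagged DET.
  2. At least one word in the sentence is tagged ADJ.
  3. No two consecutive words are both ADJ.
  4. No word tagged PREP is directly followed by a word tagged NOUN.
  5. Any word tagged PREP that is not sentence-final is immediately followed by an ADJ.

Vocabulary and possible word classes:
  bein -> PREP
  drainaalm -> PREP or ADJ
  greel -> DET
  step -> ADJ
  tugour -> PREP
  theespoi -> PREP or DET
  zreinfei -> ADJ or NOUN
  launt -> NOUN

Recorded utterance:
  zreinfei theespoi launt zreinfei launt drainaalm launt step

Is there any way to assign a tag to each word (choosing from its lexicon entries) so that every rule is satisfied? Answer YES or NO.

Candidates per position — 1:zreinfei {ADJ,NOUN}; 2:theespoi {PREP,DET}; 3:launt {NOUN}; 4:zreinfei {ADJ,NOUN}; 5:launt {NOUN}; 6:drainaalm {PREP,ADJ}; 7:launt {NOUN}; 8:step {ADJ}.
One satisfying assignment: ADJ DET NOUN NOUN NOUN ADJ NOUN ADJ.
Rule-by-rule: rule 1 ok; rule 2 ok; rule 3 ok; rule 4 ok; rule 5 ok.

YES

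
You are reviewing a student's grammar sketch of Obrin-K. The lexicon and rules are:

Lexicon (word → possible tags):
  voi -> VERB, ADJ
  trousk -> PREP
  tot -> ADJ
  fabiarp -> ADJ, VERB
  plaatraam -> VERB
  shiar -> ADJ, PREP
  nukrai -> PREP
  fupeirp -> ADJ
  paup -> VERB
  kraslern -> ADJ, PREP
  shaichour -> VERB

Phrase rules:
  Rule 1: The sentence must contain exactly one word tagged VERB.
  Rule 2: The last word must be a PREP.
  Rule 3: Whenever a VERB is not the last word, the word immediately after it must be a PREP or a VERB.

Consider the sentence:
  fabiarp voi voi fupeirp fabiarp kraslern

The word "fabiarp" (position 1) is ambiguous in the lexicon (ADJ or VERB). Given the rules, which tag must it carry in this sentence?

ADJ

Candidates per position — 1:fabiarp {ADJ,VERB}; 2:voi {VERB,ADJ}; 3:voi {VERB,ADJ}; 4:fupeirp {ADJ}; 5:fabiarp {ADJ,VERB}; 6:kraslern {ADJ,PREP}.
Word 1 cannot be VERB — rule 3 would then fail for every completion. It is ADJ.
Word 2 cannot be VERB — rule 3 would then fail for every completion. It is ADJ.
Word 3 cannot be VERB — rule 3 would then fail for every completion. It is ADJ.
Word 5 cannot be ADJ — rule 1 would then fail for every completion. It is VERB.
Word 6 cannot be ADJ — rule 2 would then fail for every completion. It is PREP.
That leaves exactly one tagging: ADJ ADJ ADJ ADJ VERB PREP.
Rule-by-rule: rule 1 satisfied; rule 2 satisfied; rule 3 satisfied.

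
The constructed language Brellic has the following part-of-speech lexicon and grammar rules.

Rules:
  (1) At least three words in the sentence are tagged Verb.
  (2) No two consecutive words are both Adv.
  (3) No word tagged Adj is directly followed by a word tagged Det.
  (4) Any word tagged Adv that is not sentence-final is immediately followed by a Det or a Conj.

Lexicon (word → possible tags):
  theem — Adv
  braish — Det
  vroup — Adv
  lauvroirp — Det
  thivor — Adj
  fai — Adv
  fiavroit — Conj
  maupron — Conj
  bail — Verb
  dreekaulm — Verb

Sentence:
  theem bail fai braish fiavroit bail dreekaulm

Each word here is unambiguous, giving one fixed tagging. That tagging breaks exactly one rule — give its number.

4

Fixed tagging: Adv Verb Adv Det Conj Verb Verb.
Checking each rule: R1 holds, R2 holds, R3 holds, R4 violated.
Only rule 4 fails.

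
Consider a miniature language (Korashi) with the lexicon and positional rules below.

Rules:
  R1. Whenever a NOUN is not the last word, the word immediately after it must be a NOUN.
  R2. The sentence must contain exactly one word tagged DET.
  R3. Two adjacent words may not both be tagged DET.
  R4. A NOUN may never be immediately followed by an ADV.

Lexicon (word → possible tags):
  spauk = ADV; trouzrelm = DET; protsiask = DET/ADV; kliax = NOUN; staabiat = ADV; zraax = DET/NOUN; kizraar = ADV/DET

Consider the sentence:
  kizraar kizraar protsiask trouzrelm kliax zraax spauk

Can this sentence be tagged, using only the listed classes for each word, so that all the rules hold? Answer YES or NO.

Candidates per position — 1:kizraar {ADV,DET}; 2:kizraar {ADV,DET}; 3:protsiask {DET,ADV}; 4:trouzrelm {DET}; 5:kliax {NOUN}; 6:zraax {DET,NOUN}; 7:spauk {ADV}.
Rule 1 cannot be satisfied by any choice of tags from the lexicon.
So there is no consistent tagging.

NO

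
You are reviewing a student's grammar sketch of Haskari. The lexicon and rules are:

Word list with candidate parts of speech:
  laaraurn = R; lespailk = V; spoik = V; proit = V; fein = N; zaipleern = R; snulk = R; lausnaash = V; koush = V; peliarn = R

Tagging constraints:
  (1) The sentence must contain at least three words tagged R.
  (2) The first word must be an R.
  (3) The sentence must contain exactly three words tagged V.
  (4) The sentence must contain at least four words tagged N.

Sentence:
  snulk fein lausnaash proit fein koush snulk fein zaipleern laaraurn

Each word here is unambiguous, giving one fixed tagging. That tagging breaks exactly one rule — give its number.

4

Fixed tagging: R N V V N V R N R R.
Applying the rules: R1 pass, R2 pass, R3 pass, R4 fail.
Only rule 4 fails.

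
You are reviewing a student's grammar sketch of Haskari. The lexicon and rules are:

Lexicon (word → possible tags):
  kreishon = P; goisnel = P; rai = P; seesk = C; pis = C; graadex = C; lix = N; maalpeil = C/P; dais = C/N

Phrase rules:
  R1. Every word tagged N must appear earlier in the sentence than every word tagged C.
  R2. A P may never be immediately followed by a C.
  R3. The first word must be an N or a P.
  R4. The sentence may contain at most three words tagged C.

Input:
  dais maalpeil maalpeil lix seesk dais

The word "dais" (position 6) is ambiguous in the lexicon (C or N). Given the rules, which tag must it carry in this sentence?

C

Candidates per position — 1:dais {C,N}; 2:maalpeil {C,P}; 3:maalpeil {C,P}; 4:lix {N}; 5:seesk {C}; 6:dais {C,N}.
Position 1: C is ruled out by rule 1; that leaves N.
Position 2: C is ruled out by rule 1; that leaves P.
Position 3: C is ruled out by rule 1; that leaves P.
Position 6: N is ruled out by rule 1; that leaves C.
That leaves exactly one tagging: N P P N C C.
Verifying each rule — rule 1 holds; rule 2 holds; rule 3 holds; rule 4 holds.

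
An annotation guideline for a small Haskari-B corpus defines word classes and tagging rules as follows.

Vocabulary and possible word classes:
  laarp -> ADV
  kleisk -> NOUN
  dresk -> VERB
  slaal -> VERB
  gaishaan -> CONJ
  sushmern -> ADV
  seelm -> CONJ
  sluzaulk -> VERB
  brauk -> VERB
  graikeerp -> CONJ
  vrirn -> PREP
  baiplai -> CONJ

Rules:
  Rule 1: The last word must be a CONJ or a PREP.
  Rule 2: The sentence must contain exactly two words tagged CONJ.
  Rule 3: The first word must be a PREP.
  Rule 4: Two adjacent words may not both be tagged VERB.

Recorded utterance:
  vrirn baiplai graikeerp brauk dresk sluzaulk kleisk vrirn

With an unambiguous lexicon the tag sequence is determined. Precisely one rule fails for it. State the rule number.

Fixed tagging: PREP CONJ CONJ VERB VERB VERB NOUN PREP.
Applying the rules: R1 pass, R2 pass, R3 pass, R4 fail.
Only rule 4 fails.

4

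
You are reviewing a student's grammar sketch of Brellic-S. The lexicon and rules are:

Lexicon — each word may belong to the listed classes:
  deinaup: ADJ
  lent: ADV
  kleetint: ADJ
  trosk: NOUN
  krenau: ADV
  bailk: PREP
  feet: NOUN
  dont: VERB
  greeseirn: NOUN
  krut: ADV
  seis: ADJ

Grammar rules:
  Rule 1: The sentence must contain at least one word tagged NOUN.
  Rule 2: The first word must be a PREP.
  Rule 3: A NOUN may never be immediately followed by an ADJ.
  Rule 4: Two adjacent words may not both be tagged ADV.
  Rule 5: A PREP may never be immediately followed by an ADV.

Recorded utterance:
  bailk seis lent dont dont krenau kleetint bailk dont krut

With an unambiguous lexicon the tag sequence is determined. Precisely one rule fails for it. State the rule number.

Fixed tagging: PREP ADJ ADV VERB VERB ADV ADJ PREP VERB ADV.
Applying the rules: R1 ✗, R2 ✓, R3 ✓, R4 ✓, R5 ✓.
Only rule 1 fails.

1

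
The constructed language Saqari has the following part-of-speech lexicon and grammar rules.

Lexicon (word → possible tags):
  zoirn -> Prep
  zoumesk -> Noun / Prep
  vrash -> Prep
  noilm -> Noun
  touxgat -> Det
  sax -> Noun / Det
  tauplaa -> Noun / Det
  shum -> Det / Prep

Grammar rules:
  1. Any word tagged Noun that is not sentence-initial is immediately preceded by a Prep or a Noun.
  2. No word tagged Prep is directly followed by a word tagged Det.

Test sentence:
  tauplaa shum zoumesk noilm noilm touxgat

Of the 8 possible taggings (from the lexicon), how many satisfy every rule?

Candidates per position — 1:tauplaa {Noun,Det}; 2:shum {Det,Prep}; 3:zoumesk {Noun,Prep}; 4:noilm {Noun}; 5:noilm {Noun}; 6:touxgat {Det}.
There are 8 candidate sequences in total.
Checking each against the rules leaves 6 sequences.
Count = 6.

6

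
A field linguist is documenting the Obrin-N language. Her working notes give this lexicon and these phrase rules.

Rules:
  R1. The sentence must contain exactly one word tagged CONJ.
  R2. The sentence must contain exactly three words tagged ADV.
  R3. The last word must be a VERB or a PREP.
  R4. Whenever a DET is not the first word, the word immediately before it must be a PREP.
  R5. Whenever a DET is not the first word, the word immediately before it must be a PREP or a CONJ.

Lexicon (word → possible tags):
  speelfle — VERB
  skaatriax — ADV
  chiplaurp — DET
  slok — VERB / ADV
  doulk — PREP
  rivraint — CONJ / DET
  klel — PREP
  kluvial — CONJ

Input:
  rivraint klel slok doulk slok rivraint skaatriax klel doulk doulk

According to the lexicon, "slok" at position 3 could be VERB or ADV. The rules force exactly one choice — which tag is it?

ADV

Candidates per position — 1:rivraint {CONJ,DET}; 2:klel {PREP}; 3:slok {VERB,ADV}; 4:doulk {PREP}; 5:slok {VERB,ADV}; 6:rivraint {CONJ,DET}; 7:skaatriax {ADV}; 8:klel {PREP}; 9:doulk {PREP}; 10:doulk {PREP}.
Word 3 cannot be VERB — rule 2 would then fail for every completion. It is ADV.
Word 5 cannot be VERB — rule 2 would then fail for every completion. It is ADV.
Word 6 cannot be DET — rule 4 would then fail for every completion. It is CONJ.
Word 1 cannot be CONJ — rule 1 would then fail for every completion. It is DET.
That leaves exactly one tagging: DET PREP ADV PREP ADV CONJ ADV PREP PREP PREP.
Rule-by-rule: rule 1 ✓; rule 2 ✓; rule 3 ✓; rule 4 ✓; rule 5 ✓.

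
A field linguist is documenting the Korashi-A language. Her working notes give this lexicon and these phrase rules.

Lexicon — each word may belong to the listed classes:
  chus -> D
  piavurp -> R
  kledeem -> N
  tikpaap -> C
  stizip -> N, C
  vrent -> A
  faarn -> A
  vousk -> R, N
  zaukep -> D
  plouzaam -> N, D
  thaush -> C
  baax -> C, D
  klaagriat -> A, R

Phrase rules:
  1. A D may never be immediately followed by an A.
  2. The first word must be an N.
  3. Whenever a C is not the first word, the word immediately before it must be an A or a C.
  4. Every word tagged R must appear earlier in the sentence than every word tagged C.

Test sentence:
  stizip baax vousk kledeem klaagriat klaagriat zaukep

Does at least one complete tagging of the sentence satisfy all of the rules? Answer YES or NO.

Candidates per position — 1:stizip {N,C}; 2:baax {C,D}; 3:vousk {R,N}; 4:kledeem {N}; 5:klaagriat {A,R}; 6:klaagriat {A,R}; 7:zaukep {D}.
One satisfying assignment: N D R N R R D.
Rule-by-rule: rule 1 holds; rule 2 holds; rule 3 holds; rule 4 holds.

YES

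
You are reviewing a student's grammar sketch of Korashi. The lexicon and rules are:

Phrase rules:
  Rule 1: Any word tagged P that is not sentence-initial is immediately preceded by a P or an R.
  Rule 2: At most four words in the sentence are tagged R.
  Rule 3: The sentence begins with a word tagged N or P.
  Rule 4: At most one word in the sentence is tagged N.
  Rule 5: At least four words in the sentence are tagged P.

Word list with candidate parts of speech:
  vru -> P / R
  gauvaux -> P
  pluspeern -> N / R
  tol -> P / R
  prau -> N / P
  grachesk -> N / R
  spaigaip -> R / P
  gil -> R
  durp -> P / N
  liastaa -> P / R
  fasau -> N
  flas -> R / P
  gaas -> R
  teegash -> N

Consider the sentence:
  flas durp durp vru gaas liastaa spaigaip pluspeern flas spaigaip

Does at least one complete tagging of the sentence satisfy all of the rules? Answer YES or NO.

YES

Candidates per position — 1:flas {R,P}; 2:durp {P,N}; 3:durp {P,N}; 4:vru {P,R}; 5:gaas {R}; 6:liastaa {P,R}; 7:spaigaip {R,P}; 8:pluspeern {N,R}; 9:flas {R,P}; 10:spaigaip {R,P}.
One satisfying assignment: P P P R R R P R P P.
Checking: rule 1 ✓; rule 2 ✓; rule 3 ✓; rule 4 ✓; rule 5 ✓.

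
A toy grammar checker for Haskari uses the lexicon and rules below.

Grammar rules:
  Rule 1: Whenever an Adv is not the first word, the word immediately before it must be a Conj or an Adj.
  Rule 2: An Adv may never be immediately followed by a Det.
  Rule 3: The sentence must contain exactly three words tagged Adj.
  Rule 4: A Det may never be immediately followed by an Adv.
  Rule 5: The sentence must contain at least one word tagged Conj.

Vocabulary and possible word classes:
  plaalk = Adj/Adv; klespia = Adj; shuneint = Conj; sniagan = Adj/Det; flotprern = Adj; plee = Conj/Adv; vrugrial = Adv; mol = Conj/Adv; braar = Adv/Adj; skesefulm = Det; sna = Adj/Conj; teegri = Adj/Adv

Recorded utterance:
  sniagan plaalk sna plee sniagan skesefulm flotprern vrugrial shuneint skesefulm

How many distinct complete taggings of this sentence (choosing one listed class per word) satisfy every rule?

Candidates per position — 1:sniagan {Adj,Det}; 2:plaalk {Adj,Adv}; 3:sna {Adj,Conj}; 4:plee {Conj,Adv}; 5:sniagan {Adj,Det}; 6:skesefulm {Det}; 7:flotprern {Adj}; 8:vrugrial {Adv}; 9:shuneint {Conj}; 10:skesefulm {Det}.
There are 32 candidate sequences in total.
Checking each against the rules leaves 7 sequences.
Count = 7.

7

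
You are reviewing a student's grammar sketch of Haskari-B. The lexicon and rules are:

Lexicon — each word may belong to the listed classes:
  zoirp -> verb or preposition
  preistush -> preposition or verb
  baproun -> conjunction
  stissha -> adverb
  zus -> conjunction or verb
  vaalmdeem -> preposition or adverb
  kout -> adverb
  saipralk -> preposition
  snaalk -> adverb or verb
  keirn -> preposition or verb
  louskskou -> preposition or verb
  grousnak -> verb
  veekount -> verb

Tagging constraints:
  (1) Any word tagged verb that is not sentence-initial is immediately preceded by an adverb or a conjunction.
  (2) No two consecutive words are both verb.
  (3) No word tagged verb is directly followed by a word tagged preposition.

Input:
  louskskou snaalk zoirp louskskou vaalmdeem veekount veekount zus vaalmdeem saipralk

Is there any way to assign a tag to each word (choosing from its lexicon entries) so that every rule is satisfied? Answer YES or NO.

NO

Candidates per position — 1:louskskou {preposition,verb}; 2:snaalk {adverb,verb}; 3:zoirp {verb,preposition}; 4:louskskou {preposition,verb}; 5:vaalmdeem {preposition,adverb}; 6:veekount {verb}; 7:veekount {verb}; 8:zus {conjunction,verb}; 9:vaalmdeem {preposition,adverb}; 10:saipralk {preposition}.
Rule 1 cannot be satisfied by any choice of tags from the lexicon.
So there is no consistent tagging.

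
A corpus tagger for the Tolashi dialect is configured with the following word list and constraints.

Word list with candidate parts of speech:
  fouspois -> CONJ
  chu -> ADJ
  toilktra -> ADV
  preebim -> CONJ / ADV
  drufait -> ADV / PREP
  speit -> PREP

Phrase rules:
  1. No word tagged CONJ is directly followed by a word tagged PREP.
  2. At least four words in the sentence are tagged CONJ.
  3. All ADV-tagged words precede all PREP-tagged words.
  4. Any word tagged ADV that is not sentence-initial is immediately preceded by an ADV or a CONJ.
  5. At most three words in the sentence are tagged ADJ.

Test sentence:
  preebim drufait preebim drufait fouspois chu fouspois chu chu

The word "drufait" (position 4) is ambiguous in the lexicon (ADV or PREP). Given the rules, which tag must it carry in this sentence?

ADV

Candidates per position — 1:preebim {CONJ,ADV}; 2:drufait {ADV,PREP}; 3:preebim {CONJ,ADV}; 4:drufait {ADV,PREP}; 5:fouspois {CONJ}; 6:chu {ADJ}; 7:fouspois {CONJ}; 8:chu {ADJ}; 9:chu {ADJ}.
Position 1: ADV is ruled out by rule 2; that leaves CONJ.
Position 2: PREP is ruled out by rule 1; that leaves ADV.
Position 3: ADV is ruled out by rule 2; that leaves CONJ.
Position 4: PREP is ruled out by rule 1; that leaves ADV.
The unique satisfying tagging is: CONJ ADV CONJ ADV CONJ ADJ CONJ ADJ ADJ.
Rule-by-rule: rule 1 ✓; rule 2 ✓; rule 3 ✓; rule 4 ✓; rule 5 ✓.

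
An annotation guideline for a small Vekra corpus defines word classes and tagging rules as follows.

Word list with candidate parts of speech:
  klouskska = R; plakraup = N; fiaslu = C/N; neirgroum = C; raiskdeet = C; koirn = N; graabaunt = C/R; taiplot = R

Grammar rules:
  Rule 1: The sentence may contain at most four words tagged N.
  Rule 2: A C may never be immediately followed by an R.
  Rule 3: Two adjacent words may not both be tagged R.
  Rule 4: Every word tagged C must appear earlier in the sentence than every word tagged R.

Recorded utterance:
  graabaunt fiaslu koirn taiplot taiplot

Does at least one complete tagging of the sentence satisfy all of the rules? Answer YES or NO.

Candidates per position — 1:graabaunt {C,R}; 2:fiaslu {C,N}; 3:koirn {N}; 4:taiplot {R}; 5:taiplot {R}.
Rule 3 cannot be satisfied by any choice of tags from the lexicon.
So there is no consistent tagging.

NO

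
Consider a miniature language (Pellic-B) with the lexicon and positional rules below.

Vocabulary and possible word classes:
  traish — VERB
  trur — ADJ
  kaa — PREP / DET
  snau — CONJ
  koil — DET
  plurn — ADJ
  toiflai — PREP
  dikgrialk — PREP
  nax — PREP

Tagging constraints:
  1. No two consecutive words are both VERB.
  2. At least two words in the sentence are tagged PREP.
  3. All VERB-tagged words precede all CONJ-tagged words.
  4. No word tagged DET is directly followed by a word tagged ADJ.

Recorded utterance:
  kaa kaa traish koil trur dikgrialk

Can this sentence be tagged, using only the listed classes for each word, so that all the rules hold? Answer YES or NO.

NO

Candidates per position — 1:kaa {PREP,DET}; 2:kaa {PREP,DET}; 3:traish {VERB}; 4:koil {DET}; 5:trur {ADJ}; 6:dikgrialk {PREP}.
Rule 4 cannot be satisfied by any choice of tags from the lexicon.
So there is no consistent tagging.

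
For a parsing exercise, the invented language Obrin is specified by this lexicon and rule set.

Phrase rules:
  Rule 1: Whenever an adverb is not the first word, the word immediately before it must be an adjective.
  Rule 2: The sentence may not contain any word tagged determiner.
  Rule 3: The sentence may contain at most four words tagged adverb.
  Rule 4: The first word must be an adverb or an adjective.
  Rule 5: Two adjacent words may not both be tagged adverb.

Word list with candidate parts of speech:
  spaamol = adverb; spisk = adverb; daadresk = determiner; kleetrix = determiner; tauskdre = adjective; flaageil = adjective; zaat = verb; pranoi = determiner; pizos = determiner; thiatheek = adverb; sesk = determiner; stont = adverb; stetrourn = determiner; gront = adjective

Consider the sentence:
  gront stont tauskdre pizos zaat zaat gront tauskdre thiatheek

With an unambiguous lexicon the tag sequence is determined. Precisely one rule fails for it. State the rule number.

Fixed tagging: adjective adverb adjective determiner verb verb adjective adjective adverb.
Applying the rules: R1 ok, R2 fails, R3 ok, R4 ok, R5 ok.
Only rule 2 fails.

2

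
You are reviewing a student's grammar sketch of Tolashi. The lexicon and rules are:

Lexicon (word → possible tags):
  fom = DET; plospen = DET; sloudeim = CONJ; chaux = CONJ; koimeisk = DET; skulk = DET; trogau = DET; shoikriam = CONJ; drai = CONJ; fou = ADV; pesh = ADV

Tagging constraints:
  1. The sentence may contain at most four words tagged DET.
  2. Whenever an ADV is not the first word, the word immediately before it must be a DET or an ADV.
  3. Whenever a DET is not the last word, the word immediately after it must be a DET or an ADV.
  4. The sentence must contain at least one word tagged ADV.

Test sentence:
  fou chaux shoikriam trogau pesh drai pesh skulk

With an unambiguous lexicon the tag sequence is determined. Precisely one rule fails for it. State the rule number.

Fixed tagging: ADV CONJ CONJ DET ADV CONJ ADV DET.
Rule check: R1 ok, R2 fails, R3 ok, R4 ok.
Only rule 2 fails.

2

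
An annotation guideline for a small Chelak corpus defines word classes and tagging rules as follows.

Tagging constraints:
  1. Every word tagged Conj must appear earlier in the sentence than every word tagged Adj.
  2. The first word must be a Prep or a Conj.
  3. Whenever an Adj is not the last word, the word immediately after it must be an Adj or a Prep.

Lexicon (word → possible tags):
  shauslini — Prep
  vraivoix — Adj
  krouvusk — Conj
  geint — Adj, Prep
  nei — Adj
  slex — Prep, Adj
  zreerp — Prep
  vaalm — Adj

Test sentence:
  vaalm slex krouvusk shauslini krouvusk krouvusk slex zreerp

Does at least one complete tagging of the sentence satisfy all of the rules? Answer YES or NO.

NO

Candidates per position — 1:vaalm {Adj}; 2:slex {Prep,Adj}; 3:krouvusk {Conj}; 4:shauslini {Prep}; 5:krouvusk {Conj}; 6:krouvusk {Conj}; 7:slex {Prep,Adj}; 8:zreerp {Prep}.
Rule 1 cannot be satisfied by any choice of tags from the lexicon.
So there is no consistent tagging.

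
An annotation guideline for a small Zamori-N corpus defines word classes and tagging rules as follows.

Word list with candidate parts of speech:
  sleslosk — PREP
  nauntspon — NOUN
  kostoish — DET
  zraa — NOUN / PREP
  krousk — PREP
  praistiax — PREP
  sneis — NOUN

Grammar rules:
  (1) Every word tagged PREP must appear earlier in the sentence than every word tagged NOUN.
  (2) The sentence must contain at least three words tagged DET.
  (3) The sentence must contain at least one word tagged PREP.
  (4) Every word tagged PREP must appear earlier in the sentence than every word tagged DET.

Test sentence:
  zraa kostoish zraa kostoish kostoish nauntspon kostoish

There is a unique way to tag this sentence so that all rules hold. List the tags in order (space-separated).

PREP DET NOUN DET DET NOUN DET

Candidates per position — 1:zraa {NOUN,PREP}; 2:kostoish {DET}; 3:zraa {NOUN,PREP}; 4:kostoish {DET}; 5:kostoish {DET}; 6:nauntspon {NOUN}; 7:kostoish {DET}.
If word 3 were PREP, no tagging could satisfy rule 4; so word 3 is NOUN.
If word 1 were NOUN, no tagging could satisfy rule 3; so word 1 is PREP.
So the tagging must be: PREP DET NOUN DET DET NOUN DET.
Rule-by-rule: rule 1 satisfied; rule 2 satisfied; rule 3 satisfied; rule 4 satisfied.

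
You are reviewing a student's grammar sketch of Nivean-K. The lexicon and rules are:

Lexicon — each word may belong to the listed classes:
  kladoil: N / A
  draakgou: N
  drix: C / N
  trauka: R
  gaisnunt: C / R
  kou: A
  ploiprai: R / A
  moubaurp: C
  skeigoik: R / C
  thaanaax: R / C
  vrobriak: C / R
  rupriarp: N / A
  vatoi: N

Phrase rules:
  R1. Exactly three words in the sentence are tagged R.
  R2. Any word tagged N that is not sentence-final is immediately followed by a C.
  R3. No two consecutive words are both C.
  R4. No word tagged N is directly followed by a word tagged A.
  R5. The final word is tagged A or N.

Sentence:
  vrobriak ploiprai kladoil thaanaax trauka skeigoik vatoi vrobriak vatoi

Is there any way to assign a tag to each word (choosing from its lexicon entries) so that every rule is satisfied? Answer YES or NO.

YES

Candidates per position — 1:vrobriak {C,R}; 2:ploiprai {R,A}; 3:kladoil {N,A}; 4:thaanaax {R,C}; 5:trauka {R}; 6:skeigoik {R,C}; 7:vatoi {N}; 8:vrobriak {C,R}; 9:vatoi {N}.
One satisfying assignment: R R N C R C N C N.
Check: rule 1 holds; rule 2 holds; rule 3 holds; rule 4 holds; rule 5 holds.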